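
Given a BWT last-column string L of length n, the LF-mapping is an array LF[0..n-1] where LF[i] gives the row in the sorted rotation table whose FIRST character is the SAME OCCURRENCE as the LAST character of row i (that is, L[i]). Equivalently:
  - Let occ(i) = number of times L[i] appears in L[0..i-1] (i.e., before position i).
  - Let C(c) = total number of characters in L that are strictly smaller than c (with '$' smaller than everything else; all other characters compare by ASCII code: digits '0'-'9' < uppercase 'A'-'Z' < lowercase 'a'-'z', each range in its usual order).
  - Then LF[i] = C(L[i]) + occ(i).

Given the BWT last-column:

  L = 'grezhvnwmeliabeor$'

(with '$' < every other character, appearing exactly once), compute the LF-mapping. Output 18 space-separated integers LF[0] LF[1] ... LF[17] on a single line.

Char counts: '$':1, 'a':1, 'b':1, 'e':3, 'g':1, 'h':1, 'i':1, 'l':1, 'm':1, 'n':1, 'o':1, 'r':2, 'v':1, 'w':1, 'z':1
C (first-col start): C('$')=0, C('a')=1, C('b')=2, C('e')=3, C('g')=6, C('h')=7, C('i')=8, C('l')=9, C('m')=10, C('n')=11, C('o')=12, C('r')=13, C('v')=15, C('w')=16, C('z')=17
L[0]='g': occ=0, LF[0]=C('g')+0=6+0=6
L[1]='r': occ=0, LF[1]=C('r')+0=13+0=13
L[2]='e': occ=0, LF[2]=C('e')+0=3+0=3
L[3]='z': occ=0, LF[3]=C('z')+0=17+0=17
L[4]='h': occ=0, LF[4]=C('h')+0=7+0=7
L[5]='v': occ=0, LF[5]=C('v')+0=15+0=15
L[6]='n': occ=0, LF[6]=C('n')+0=11+0=11
L[7]='w': occ=0, LF[7]=C('w')+0=16+0=16
L[8]='m': occ=0, LF[8]=C('m')+0=10+0=10
L[9]='e': occ=1, LF[9]=C('e')+1=3+1=4
L[10]='l': occ=0, LF[10]=C('l')+0=9+0=9
L[11]='i': occ=0, LF[11]=C('i')+0=8+0=8
L[12]='a': occ=0, LF[12]=C('a')+0=1+0=1
L[13]='b': occ=0, LF[13]=C('b')+0=2+0=2
L[14]='e': occ=2, LF[14]=C('e')+2=3+2=5
L[15]='o': occ=0, LF[15]=C('o')+0=12+0=12
L[16]='r': occ=1, LF[16]=C('r')+1=13+1=14
L[17]='$': occ=0, LF[17]=C('$')+0=0+0=0

Answer: 6 13 3 17 7 15 11 16 10 4 9 8 1 2 5 12 14 0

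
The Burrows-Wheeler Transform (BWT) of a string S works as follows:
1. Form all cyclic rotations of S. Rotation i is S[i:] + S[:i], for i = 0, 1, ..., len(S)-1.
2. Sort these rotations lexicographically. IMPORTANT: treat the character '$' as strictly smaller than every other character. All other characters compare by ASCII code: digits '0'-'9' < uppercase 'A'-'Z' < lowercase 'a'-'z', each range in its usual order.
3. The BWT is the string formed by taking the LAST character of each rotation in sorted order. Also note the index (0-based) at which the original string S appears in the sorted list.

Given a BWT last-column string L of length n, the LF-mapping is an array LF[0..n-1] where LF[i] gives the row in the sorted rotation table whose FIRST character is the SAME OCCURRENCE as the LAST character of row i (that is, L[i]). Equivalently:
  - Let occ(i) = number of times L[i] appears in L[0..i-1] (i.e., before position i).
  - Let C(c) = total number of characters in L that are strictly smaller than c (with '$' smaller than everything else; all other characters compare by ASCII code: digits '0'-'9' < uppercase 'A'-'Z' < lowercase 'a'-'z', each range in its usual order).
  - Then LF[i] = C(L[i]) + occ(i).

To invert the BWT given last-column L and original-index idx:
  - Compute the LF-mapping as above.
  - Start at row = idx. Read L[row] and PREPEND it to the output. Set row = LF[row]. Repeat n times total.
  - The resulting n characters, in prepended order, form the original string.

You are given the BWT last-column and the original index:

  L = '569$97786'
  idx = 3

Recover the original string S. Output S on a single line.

LF mapping: 1 2 7 0 8 4 5 6 3
Walk LF starting at row 3, prepending L[row]:
  step 1: row=3, L[3]='$', prepend. Next row=LF[3]=0
  step 2: row=0, L[0]='5', prepend. Next row=LF[0]=1
  step 3: row=1, L[1]='6', prepend. Next row=LF[1]=2
  step 4: row=2, L[2]='9', prepend. Next row=LF[2]=7
  step 5: row=7, L[7]='8', prepend. Next row=LF[7]=6
  step 6: row=6, L[6]='7', prepend. Next row=LF[6]=5
  step 7: row=5, L[5]='7', prepend. Next row=LF[5]=4
  step 8: row=4, L[4]='9', prepend. Next row=LF[4]=8
  step 9: row=8, L[8]='6', prepend. Next row=LF[8]=3
Reversed output: 69778965$

Answer: 69778965$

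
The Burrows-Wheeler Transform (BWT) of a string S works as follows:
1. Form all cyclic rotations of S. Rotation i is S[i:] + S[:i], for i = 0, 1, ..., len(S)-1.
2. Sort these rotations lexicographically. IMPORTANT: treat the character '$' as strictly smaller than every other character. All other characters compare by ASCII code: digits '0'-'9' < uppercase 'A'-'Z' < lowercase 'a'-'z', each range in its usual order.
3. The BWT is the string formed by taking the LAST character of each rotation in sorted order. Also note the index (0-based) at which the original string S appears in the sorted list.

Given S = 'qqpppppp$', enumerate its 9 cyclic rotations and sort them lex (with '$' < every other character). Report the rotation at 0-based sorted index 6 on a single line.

All 9 rotations (rotation i = S[i:]+S[:i]):
  rot[0] = qqpppppp$
  rot[1] = qpppppp$q
  rot[2] = pppppp$qq
  rot[3] = ppppp$qqp
  rot[4] = pppp$qqpp
  rot[5] = ppp$qqppp
  rot[6] = pp$qqpppp
  rot[7] = p$qqppppp
  rot[8] = $qqpppppp
Sorted (with $ < everything):
  sorted[0] = $qqpppppp
  sorted[1] = p$qqppppp
  sorted[2] = pp$qqpppp
  sorted[3] = ppp$qqppp
  sorted[4] = pppp$qqpp
  sorted[5] = ppppp$qqp
  sorted[6] = pppppp$qq
  sorted[7] = qpppppp$q
  sorted[8] = qqpppppp$
sorted[6] = pppppp$qq

Answer: pppppp$qq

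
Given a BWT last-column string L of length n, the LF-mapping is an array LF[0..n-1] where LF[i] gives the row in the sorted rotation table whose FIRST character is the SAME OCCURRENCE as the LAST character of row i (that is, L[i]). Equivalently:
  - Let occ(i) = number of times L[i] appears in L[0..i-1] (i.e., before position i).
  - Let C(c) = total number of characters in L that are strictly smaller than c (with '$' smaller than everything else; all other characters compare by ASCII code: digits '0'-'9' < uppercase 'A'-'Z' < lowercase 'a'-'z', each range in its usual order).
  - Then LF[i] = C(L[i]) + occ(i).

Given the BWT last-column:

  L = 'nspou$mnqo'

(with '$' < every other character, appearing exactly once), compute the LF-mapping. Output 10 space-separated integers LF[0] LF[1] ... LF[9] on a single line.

Char counts: '$':1, 'm':1, 'n':2, 'o':2, 'p':1, 'q':1, 's':1, 'u':1
C (first-col start): C('$')=0, C('m')=1, C('n')=2, C('o')=4, C('p')=6, C('q')=7, C('s')=8, C('u')=9
L[0]='n': occ=0, LF[0]=C('n')+0=2+0=2
L[1]='s': occ=0, LF[1]=C('s')+0=8+0=8
L[2]='p': occ=0, LF[2]=C('p')+0=6+0=6
L[3]='o': occ=0, LF[3]=C('o')+0=4+0=4
L[4]='u': occ=0, LF[4]=C('u')+0=9+0=9
L[5]='$': occ=0, LF[5]=C('$')+0=0+0=0
L[6]='m': occ=0, LF[6]=C('m')+0=1+0=1
L[7]='n': occ=1, LF[7]=C('n')+1=2+1=3
L[8]='q': occ=0, LF[8]=C('q')+0=7+0=7
L[9]='o': occ=1, LF[9]=C('o')+1=4+1=5

Answer: 2 8 6 4 9 0 1 3 7 5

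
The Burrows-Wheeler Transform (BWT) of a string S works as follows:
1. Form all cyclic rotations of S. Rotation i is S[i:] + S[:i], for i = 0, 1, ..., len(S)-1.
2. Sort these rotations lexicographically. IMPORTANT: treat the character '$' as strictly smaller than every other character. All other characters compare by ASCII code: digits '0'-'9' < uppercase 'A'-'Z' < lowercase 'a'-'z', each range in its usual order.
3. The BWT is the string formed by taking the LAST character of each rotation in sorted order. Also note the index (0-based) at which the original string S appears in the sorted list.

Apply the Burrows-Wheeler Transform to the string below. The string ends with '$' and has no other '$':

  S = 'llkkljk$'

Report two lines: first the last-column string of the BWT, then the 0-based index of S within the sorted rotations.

Answer: kljlkkl$
7

Derivation:
All 8 rotations (rotation i = S[i:]+S[:i]):
  rot[0] = llkkljk$
  rot[1] = lkkljk$l
  rot[2] = kkljk$ll
  rot[3] = kljk$llk
  rot[4] = ljk$llkk
  rot[5] = jk$llkkl
  rot[6] = k$llkklj
  rot[7] = $llkkljk
Sorted (with $ < everything):
  sorted[0] = $llkkljk  (last char: 'k')
  sorted[1] = jk$llkkl  (last char: 'l')
  sorted[2] = k$llkklj  (last char: 'j')
  sorted[3] = kkljk$ll  (last char: 'l')
  sorted[4] = kljk$llk  (last char: 'k')
  sorted[5] = ljk$llkk  (last char: 'k')
  sorted[6] = lkkljk$l  (last char: 'l')
  sorted[7] = llkkljk$  (last char: '$')
Last column: kljlkkl$
Original string S is at sorted index 7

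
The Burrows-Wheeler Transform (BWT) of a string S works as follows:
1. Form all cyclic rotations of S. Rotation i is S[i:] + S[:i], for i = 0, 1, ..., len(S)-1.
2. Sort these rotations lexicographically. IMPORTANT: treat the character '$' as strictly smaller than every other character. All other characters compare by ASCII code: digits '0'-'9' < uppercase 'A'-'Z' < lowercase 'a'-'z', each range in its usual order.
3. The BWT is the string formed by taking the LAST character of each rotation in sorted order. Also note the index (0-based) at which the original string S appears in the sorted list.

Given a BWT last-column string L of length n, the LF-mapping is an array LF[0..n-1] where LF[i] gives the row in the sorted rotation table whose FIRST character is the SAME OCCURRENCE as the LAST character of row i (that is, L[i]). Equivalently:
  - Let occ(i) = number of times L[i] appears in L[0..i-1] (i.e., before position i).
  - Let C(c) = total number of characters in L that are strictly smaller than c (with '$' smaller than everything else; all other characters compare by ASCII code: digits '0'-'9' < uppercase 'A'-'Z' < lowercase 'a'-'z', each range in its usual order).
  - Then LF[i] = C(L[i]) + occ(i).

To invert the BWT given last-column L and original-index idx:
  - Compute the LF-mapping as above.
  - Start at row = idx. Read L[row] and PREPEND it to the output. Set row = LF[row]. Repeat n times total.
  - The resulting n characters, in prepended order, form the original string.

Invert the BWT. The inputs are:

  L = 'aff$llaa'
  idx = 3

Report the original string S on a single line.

LF mapping: 1 4 5 0 6 7 2 3
Walk LF starting at row 3, prepending L[row]:
  step 1: row=3, L[3]='$', prepend. Next row=LF[3]=0
  step 2: row=0, L[0]='a', prepend. Next row=LF[0]=1
  step 3: row=1, L[1]='f', prepend. Next row=LF[1]=4
  step 4: row=4, L[4]='l', prepend. Next row=LF[4]=6
  step 5: row=6, L[6]='a', prepend. Next row=LF[6]=2
  step 6: row=2, L[2]='f', prepend. Next row=LF[2]=5
  step 7: row=5, L[5]='l', prepend. Next row=LF[5]=7
  step 8: row=7, L[7]='a', prepend. Next row=LF[7]=3
Reversed output: alfalfa$

Answer: alfalfa$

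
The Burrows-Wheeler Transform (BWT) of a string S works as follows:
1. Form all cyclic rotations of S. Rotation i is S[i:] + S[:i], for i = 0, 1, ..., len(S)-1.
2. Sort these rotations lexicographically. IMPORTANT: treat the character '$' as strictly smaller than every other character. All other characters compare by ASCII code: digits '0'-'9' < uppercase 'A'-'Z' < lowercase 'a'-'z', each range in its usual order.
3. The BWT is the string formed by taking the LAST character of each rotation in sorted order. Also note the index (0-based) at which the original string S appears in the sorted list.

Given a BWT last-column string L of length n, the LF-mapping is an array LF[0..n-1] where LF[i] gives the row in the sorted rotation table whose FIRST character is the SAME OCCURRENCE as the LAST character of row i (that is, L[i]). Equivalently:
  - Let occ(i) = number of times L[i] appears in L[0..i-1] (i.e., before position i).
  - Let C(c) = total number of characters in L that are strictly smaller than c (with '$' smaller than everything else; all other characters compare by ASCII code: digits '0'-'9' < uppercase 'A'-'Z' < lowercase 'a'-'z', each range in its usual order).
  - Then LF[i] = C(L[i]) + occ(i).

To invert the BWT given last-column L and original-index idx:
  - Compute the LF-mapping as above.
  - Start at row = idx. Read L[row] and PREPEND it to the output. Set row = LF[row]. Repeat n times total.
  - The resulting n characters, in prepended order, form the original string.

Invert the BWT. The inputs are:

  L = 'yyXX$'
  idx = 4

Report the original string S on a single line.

Answer: yXXy$

Derivation:
LF mapping: 3 4 1 2 0
Walk LF starting at row 4, prepending L[row]:
  step 1: row=4, L[4]='$', prepend. Next row=LF[4]=0
  step 2: row=0, L[0]='y', prepend. Next row=LF[0]=3
  step 3: row=3, L[3]='X', prepend. Next row=LF[3]=2
  step 4: row=2, L[2]='X', prepend. Next row=LF[2]=1
  step 5: row=1, L[1]='y', prepend. Next row=LF[1]=4
Reversed output: yXXy$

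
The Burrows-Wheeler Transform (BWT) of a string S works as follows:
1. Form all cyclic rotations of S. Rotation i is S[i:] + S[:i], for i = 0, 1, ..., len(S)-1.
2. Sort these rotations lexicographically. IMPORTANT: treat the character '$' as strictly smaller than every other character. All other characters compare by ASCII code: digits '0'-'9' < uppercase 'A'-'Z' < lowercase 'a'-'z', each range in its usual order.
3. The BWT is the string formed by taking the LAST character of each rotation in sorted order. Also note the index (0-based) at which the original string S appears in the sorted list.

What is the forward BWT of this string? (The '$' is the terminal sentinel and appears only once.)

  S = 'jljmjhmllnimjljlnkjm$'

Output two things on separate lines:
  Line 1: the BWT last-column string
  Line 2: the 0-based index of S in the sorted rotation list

Answer: mjnmm$lklnjjmljjjihll
5

Derivation:
All 21 rotations (rotation i = S[i:]+S[:i]):
  rot[0] = jljmjhmllnimjljlnkjm$
  rot[1] = ljmjhmllnimjljlnkjm$j
  rot[2] = jmjhmllnimjljlnkjm$jl
  rot[3] = mjhmllnimjljlnkjm$jlj
  rot[4] = jhmllnimjljlnkjm$jljm
  rot[5] = hmllnimjljlnkjm$jljmj
  rot[6] = mllnimjljlnkjm$jljmjh
  rot[7] = llnimjljlnkjm$jljmjhm
  rot[8] = lnimjljlnkjm$jljmjhml
  rot[9] = nimjljlnkjm$jljmjhmll
  rot[10] = imjljlnkjm$jljmjhmlln
  rot[11] = mjljlnkjm$jljmjhmllni
  rot[12] = jljlnkjm$jljmjhmllnim
  rot[13] = ljlnkjm$jljmjhmllnimj
  rot[14] = jlnkjm$jljmjhmllnimjl
  rot[15] = lnkjm$jljmjhmllnimjlj
  rot[16] = nkjm$jljmjhmllnimjljl
  rot[17] = kjm$jljmjhmllnimjljln
  rot[18] = jm$jljmjhmllnimjljlnk
  rot[19] = m$jljmjhmllnimjljlnkj
  rot[20] = $jljmjhmllnimjljlnkjm
Sorted (with $ < everything):
  sorted[0] = $jljmjhmllnimjljlnkjm  (last char: 'm')
  sorted[1] = hmllnimjljlnkjm$jljmj  (last char: 'j')
  sorted[2] = imjljlnkjm$jljmjhmlln  (last char: 'n')
  sorted[3] = jhmllnimjljlnkjm$jljm  (last char: 'm')
  sorted[4] = jljlnkjm$jljmjhmllnim  (last char: 'm')
  sorted[5] = jljmjhmllnimjljlnkjm$  (last char: '$')
  sorted[6] = jlnkjm$jljmjhmllnimjl  (last char: 'l')
  sorted[7] = jm$jljmjhmllnimjljlnk  (last char: 'k')
  sorted[8] = jmjhmllnimjljlnkjm$jl  (last char: 'l')
  sorted[9] = kjm$jljmjhmllnimjljln  (last char: 'n')
  sorted[10] = ljlnkjm$jljmjhmllnimj  (last char: 'j')
  sorted[11] = ljmjhmllnimjljlnkjm$j  (last char: 'j')
  sorted[12] = llnimjljlnkjm$jljmjhm  (last char: 'm')
  sorted[13] = lnimjljlnkjm$jljmjhml  (last char: 'l')
  sorted[14] = lnkjm$jljmjhmllnimjlj  (last char: 'j')
  sorted[15] = m$jljmjhmllnimjljlnkj  (last char: 'j')
  sorted[16] = mjhmllnimjljlnkjm$jlj  (last char: 'j')
  sorted[17] = mjljlnkjm$jljmjhmllni  (last char: 'i')
  sorted[18] = mllnimjljlnkjm$jljmjh  (last char: 'h')
  sorted[19] = nimjljlnkjm$jljmjhmll  (last char: 'l')
  sorted[20] = nkjm$jljmjhmllnimjljl  (last char: 'l')
Last column: mjnmm$lklnjjmljjjihll
Original string S is at sorted index 5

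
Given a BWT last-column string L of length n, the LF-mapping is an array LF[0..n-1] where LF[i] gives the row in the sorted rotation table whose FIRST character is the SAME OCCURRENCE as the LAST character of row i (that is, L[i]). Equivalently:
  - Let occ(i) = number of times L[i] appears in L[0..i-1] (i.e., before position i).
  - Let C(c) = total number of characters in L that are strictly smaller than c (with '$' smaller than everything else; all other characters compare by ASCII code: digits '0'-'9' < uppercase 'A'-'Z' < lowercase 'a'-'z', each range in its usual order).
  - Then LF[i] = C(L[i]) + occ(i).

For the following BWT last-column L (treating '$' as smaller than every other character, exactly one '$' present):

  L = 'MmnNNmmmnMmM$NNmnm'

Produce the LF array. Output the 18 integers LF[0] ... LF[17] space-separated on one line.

Char counts: '$':1, 'M':3, 'N':4, 'm':7, 'n':3
C (first-col start): C('$')=0, C('M')=1, C('N')=4, C('m')=8, C('n')=15
L[0]='M': occ=0, LF[0]=C('M')+0=1+0=1
L[1]='m': occ=0, LF[1]=C('m')+0=8+0=8
L[2]='n': occ=0, LF[2]=C('n')+0=15+0=15
L[3]='N': occ=0, LF[3]=C('N')+0=4+0=4
L[4]='N': occ=1, LF[4]=C('N')+1=4+1=5
L[5]='m': occ=1, LF[5]=C('m')+1=8+1=9
L[6]='m': occ=2, LF[6]=C('m')+2=8+2=10
L[7]='m': occ=3, LF[7]=C('m')+3=8+3=11
L[8]='n': occ=1, LF[8]=C('n')+1=15+1=16
L[9]='M': occ=1, LF[9]=C('M')+1=1+1=2
L[10]='m': occ=4, LF[10]=C('m')+4=8+4=12
L[11]='M': occ=2, LF[11]=C('M')+2=1+2=3
L[12]='$': occ=0, LF[12]=C('$')+0=0+0=0
L[13]='N': occ=2, LF[13]=C('N')+2=4+2=6
L[14]='N': occ=3, LF[14]=C('N')+3=4+3=7
L[15]='m': occ=5, LF[15]=C('m')+5=8+5=13
L[16]='n': occ=2, LF[16]=C('n')+2=15+2=17
L[17]='m': occ=6, LF[17]=C('m')+6=8+6=14

Answer: 1 8 15 4 5 9 10 11 16 2 12 3 0 6 7 13 17 14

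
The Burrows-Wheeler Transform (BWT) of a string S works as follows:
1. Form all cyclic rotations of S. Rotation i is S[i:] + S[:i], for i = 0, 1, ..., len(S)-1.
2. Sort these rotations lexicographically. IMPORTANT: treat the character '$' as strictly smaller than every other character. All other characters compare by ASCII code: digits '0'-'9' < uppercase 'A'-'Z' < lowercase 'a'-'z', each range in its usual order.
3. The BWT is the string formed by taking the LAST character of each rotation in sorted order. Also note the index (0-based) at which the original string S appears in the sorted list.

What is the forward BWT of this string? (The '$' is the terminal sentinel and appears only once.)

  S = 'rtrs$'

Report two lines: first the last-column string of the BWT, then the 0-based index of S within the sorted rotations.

All 5 rotations (rotation i = S[i:]+S[:i]):
  rot[0] = rtrs$
  rot[1] = trs$r
  rot[2] = rs$rt
  rot[3] = s$rtr
  rot[4] = $rtrs
Sorted (with $ < everything):
  sorted[0] = $rtrs  (last char: 's')
  sorted[1] = rs$rt  (last char: 't')
  sorted[2] = rtrs$  (last char: '$')
  sorted[3] = s$rtr  (last char: 'r')
  sorted[4] = trs$r  (last char: 'r')
Last column: st$rr
Original string S is at sorted index 2

Answer: st$rr
2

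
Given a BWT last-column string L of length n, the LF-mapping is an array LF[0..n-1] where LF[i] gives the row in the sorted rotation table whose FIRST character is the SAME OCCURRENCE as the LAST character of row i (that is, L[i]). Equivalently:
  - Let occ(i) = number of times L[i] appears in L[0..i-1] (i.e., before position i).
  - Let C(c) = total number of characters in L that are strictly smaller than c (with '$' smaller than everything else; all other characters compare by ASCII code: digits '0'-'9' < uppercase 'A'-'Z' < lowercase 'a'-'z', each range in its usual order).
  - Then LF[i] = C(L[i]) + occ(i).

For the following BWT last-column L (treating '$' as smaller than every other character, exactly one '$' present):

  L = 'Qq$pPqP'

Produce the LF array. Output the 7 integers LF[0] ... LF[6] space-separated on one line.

Char counts: '$':1, 'P':2, 'Q':1, 'p':1, 'q':2
C (first-col start): C('$')=0, C('P')=1, C('Q')=3, C('p')=4, C('q')=5
L[0]='Q': occ=0, LF[0]=C('Q')+0=3+0=3
L[1]='q': occ=0, LF[1]=C('q')+0=5+0=5
L[2]='$': occ=0, LF[2]=C('$')+0=0+0=0
L[3]='p': occ=0, LF[3]=C('p')+0=4+0=4
L[4]='P': occ=0, LF[4]=C('P')+0=1+0=1
L[5]='q': occ=1, LF[5]=C('q')+1=5+1=6
L[6]='P': occ=1, LF[6]=C('P')+1=1+1=2

Answer: 3 5 0 4 1 6 2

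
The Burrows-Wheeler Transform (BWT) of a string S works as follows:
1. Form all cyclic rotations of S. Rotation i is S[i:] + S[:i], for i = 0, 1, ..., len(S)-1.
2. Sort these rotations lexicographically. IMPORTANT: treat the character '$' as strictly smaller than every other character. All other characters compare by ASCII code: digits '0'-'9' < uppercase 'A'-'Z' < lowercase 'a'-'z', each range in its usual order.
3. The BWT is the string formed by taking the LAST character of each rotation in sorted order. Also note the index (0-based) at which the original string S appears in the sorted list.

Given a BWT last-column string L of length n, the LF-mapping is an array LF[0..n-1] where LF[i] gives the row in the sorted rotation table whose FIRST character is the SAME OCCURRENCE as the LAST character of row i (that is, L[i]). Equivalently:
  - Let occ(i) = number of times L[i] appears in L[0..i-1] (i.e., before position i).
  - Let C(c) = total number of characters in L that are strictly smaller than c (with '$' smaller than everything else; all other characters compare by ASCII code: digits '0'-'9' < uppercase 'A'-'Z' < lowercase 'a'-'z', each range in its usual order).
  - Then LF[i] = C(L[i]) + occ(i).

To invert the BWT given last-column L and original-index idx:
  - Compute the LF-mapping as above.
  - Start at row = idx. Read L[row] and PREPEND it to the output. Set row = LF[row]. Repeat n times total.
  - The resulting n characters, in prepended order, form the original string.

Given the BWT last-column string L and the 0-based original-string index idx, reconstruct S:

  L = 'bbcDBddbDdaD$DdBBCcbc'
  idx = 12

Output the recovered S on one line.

LF mapping: 10 11 14 5 1 17 18 12 6 19 9 7 0 8 20 2 3 4 15 13 16
Walk LF starting at row 12, prepending L[row]:
  step 1: row=12, L[12]='$', prepend. Next row=LF[12]=0
  step 2: row=0, L[0]='b', prepend. Next row=LF[0]=10
  step 3: row=10, L[10]='a', prepend. Next row=LF[10]=9
  step 4: row=9, L[9]='d', prepend. Next row=LF[9]=19
  step 5: row=19, L[19]='b', prepend. Next row=LF[19]=13
  step 6: row=13, L[13]='D', prepend. Next row=LF[13]=8
  step 7: row=8, L[8]='D', prepend. Next row=LF[8]=6
  step 8: row=6, L[6]='d', prepend. Next row=LF[6]=18
  step 9: row=18, L[18]='c', prepend. Next row=LF[18]=15
  step 10: row=15, L[15]='B', prepend. Next row=LF[15]=2
  step 11: row=2, L[2]='c', prepend. Next row=LF[2]=14
  step 12: row=14, L[14]='d', prepend. Next row=LF[14]=20
  step 13: row=20, L[20]='c', prepend. Next row=LF[20]=16
  step 14: row=16, L[16]='B', prepend. Next row=LF[16]=3
  step 15: row=3, L[3]='D', prepend. Next row=LF[3]=5
  step 16: row=5, L[5]='d', prepend. Next row=LF[5]=17
  step 17: row=17, L[17]='C', prepend. Next row=LF[17]=4
  step 18: row=4, L[4]='B', prepend. Next row=LF[4]=1
  step 19: row=1, L[1]='b', prepend. Next row=LF[1]=11
  step 20: row=11, L[11]='D', prepend. Next row=LF[11]=7
  step 21: row=7, L[7]='b', prepend. Next row=LF[7]=12
Reversed output: bDbBCdDBcdcBcdDDbdab$

Answer: bDbBCdDBcdcBcdDDbdab$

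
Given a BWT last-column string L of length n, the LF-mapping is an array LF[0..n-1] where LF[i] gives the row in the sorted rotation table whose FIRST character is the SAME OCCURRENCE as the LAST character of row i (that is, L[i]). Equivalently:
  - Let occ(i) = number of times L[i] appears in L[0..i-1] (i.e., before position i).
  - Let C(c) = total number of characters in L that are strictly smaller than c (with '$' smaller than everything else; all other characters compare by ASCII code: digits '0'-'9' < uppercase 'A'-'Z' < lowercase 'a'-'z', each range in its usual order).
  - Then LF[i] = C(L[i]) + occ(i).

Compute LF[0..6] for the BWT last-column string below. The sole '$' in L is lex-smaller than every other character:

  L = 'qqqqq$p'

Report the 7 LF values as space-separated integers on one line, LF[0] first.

Char counts: '$':1, 'p':1, 'q':5
C (first-col start): C('$')=0, C('p')=1, C('q')=2
L[0]='q': occ=0, LF[0]=C('q')+0=2+0=2
L[1]='q': occ=1, LF[1]=C('q')+1=2+1=3
L[2]='q': occ=2, LF[2]=C('q')+2=2+2=4
L[3]='q': occ=3, LF[3]=C('q')+3=2+3=5
L[4]='q': occ=4, LF[4]=C('q')+4=2+4=6
L[5]='$': occ=0, LF[5]=C('$')+0=0+0=0
L[6]='p': occ=0, LF[6]=C('p')+0=1+0=1

Answer: 2 3 4 5 6 0 1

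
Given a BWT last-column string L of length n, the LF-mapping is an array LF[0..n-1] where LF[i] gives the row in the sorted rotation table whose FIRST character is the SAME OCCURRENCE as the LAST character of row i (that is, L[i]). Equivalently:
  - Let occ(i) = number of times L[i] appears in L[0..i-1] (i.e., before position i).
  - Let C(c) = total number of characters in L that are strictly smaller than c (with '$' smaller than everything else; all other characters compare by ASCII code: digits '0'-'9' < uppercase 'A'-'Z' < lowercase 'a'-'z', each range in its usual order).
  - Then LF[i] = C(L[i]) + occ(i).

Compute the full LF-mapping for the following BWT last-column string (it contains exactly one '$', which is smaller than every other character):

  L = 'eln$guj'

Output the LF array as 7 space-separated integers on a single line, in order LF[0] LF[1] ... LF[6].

Char counts: '$':1, 'e':1, 'g':1, 'j':1, 'l':1, 'n':1, 'u':1
C (first-col start): C('$')=0, C('e')=1, C('g')=2, C('j')=3, C('l')=4, C('n')=5, C('u')=6
L[0]='e': occ=0, LF[0]=C('e')+0=1+0=1
L[1]='l': occ=0, LF[1]=C('l')+0=4+0=4
L[2]='n': occ=0, LF[2]=C('n')+0=5+0=5
L[3]='$': occ=0, LF[3]=C('$')+0=0+0=0
L[4]='g': occ=0, LF[4]=C('g')+0=2+0=2
L[5]='u': occ=0, LF[5]=C('u')+0=6+0=6
L[6]='j': occ=0, LF[6]=C('j')+0=3+0=3

Answer: 1 4 5 0 2 6 3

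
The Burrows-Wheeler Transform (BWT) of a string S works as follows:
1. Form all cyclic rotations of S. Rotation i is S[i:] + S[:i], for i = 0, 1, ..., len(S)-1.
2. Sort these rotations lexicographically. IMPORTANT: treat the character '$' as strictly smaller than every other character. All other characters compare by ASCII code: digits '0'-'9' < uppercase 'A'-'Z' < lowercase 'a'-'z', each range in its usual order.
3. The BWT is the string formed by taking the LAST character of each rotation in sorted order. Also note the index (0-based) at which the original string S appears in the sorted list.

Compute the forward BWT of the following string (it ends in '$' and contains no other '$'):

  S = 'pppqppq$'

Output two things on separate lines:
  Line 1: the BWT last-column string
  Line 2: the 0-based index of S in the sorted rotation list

All 8 rotations (rotation i = S[i:]+S[:i]):
  rot[0] = pppqppq$
  rot[1] = ppqppq$p
  rot[2] = pqppq$pp
  rot[3] = qppq$ppp
  rot[4] = ppq$pppq
  rot[5] = pq$pppqp
  rot[6] = q$pppqpp
  rot[7] = $pppqppq
Sorted (with $ < everything):
  sorted[0] = $pppqppq  (last char: 'q')
  sorted[1] = pppqppq$  (last char: '$')
  sorted[2] = ppq$pppq  (last char: 'q')
  sorted[3] = ppqppq$p  (last char: 'p')
  sorted[4] = pq$pppqp  (last char: 'p')
  sorted[5] = pqppq$pp  (last char: 'p')
  sorted[6] = q$pppqpp  (last char: 'p')
  sorted[7] = qppq$ppp  (last char: 'p')
Last column: q$qppppp
Original string S is at sorted index 1

Answer: q$qppppp
1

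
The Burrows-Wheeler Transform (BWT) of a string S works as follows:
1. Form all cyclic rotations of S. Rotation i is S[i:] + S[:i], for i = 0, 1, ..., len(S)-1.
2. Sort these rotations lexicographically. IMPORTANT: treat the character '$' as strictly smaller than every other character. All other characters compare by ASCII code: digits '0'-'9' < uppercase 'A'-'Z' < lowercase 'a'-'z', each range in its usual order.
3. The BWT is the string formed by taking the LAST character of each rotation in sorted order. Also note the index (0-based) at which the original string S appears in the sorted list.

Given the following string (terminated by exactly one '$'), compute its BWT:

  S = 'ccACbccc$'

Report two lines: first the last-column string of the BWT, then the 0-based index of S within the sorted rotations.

All 9 rotations (rotation i = S[i:]+S[:i]):
  rot[0] = ccACbccc$
  rot[1] = cACbccc$c
  rot[2] = ACbccc$cc
  rot[3] = Cbccc$ccA
  rot[4] = bccc$ccAC
  rot[5] = ccc$ccACb
  rot[6] = cc$ccACbc
  rot[7] = c$ccACbcc
  rot[8] = $ccACbccc
Sorted (with $ < everything):
  sorted[0] = $ccACbccc  (last char: 'c')
  sorted[1] = ACbccc$cc  (last char: 'c')
  sorted[2] = Cbccc$ccA  (last char: 'A')
  sorted[3] = bccc$ccAC  (last char: 'C')
  sorted[4] = c$ccACbcc  (last char: 'c')
  sorted[5] = cACbccc$c  (last char: 'c')
  sorted[6] = cc$ccACbc  (last char: 'c')
  sorted[7] = ccACbccc$  (last char: '$')
  sorted[8] = ccc$ccACb  (last char: 'b')
Last column: ccACccc$b
Original string S is at sorted index 7

Answer: ccACccc$b
7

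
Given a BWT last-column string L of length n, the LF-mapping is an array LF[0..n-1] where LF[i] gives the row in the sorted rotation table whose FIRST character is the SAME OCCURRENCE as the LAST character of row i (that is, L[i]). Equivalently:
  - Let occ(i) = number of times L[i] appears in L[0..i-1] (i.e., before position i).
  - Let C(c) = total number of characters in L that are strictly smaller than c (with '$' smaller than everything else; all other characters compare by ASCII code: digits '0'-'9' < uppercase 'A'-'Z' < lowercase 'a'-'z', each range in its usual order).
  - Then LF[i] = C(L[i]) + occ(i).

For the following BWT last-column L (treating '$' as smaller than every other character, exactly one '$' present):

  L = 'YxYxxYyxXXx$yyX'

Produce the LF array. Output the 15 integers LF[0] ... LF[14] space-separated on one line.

Char counts: '$':1, 'X':3, 'Y':3, 'x':5, 'y':3
C (first-col start): C('$')=0, C('X')=1, C('Y')=4, C('x')=7, C('y')=12
L[0]='Y': occ=0, LF[0]=C('Y')+0=4+0=4
L[1]='x': occ=0, LF[1]=C('x')+0=7+0=7
L[2]='Y': occ=1, LF[2]=C('Y')+1=4+1=5
L[3]='x': occ=1, LF[3]=C('x')+1=7+1=8
L[4]='x': occ=2, LF[4]=C('x')+2=7+2=9
L[5]='Y': occ=2, LF[5]=C('Y')+2=4+2=6
L[6]='y': occ=0, LF[6]=C('y')+0=12+0=12
L[7]='x': occ=3, LF[7]=C('x')+3=7+3=10
L[8]='X': occ=0, LF[8]=C('X')+0=1+0=1
L[9]='X': occ=1, LF[9]=C('X')+1=1+1=2
L[10]='x': occ=4, LF[10]=C('x')+4=7+4=11
L[11]='$': occ=0, LF[11]=C('$')+0=0+0=0
L[12]='y': occ=1, LF[12]=C('y')+1=12+1=13
L[13]='y': occ=2, LF[13]=C('y')+2=12+2=14
L[14]='X': occ=2, LF[14]=C('X')+2=1+2=3

Answer: 4 7 5 8 9 6 12 10 1 2 11 0 13 14 3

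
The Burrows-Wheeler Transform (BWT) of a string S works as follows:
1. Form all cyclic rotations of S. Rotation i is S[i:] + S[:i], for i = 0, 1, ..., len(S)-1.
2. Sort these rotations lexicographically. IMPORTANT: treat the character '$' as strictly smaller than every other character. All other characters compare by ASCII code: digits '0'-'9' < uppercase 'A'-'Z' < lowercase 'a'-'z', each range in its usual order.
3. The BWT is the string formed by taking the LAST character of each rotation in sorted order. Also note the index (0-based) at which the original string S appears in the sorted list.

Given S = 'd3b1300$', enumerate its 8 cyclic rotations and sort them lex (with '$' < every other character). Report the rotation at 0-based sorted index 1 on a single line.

All 8 rotations (rotation i = S[i:]+S[:i]):
  rot[0] = d3b1300$
  rot[1] = 3b1300$d
  rot[2] = b1300$d3
  rot[3] = 1300$d3b
  rot[4] = 300$d3b1
  rot[5] = 00$d3b13
  rot[6] = 0$d3b130
  rot[7] = $d3b1300
Sorted (with $ < everything):
  sorted[0] = $d3b1300
  sorted[1] = 0$d3b130
  sorted[2] = 00$d3b13
  sorted[3] = 1300$d3b
  sorted[4] = 300$d3b1
  sorted[5] = 3b1300$d
  sorted[6] = b1300$d3
  sorted[7] = d3b1300$
sorted[1] = 0$d3b130

Answer: 0$d3b130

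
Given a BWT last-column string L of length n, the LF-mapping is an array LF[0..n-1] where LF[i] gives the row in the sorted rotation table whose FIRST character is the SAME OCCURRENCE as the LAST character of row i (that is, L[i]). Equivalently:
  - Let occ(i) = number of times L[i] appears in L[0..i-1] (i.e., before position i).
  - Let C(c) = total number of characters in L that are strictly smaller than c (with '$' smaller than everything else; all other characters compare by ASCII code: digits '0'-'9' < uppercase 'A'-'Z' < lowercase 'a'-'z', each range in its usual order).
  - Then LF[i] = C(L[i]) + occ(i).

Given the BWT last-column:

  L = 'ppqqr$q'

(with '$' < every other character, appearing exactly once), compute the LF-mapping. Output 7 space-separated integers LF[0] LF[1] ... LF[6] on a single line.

Answer: 1 2 3 4 6 0 5

Derivation:
Char counts: '$':1, 'p':2, 'q':3, 'r':1
C (first-col start): C('$')=0, C('p')=1, C('q')=3, C('r')=6
L[0]='p': occ=0, LF[0]=C('p')+0=1+0=1
L[1]='p': occ=1, LF[1]=C('p')+1=1+1=2
L[2]='q': occ=0, LF[2]=C('q')+0=3+0=3
L[3]='q': occ=1, LF[3]=C('q')+1=3+1=4
L[4]='r': occ=0, LF[4]=C('r')+0=6+0=6
L[5]='$': occ=0, LF[5]=C('$')+0=0+0=0
L[6]='q': occ=2, LF[6]=C('q')+2=3+2=5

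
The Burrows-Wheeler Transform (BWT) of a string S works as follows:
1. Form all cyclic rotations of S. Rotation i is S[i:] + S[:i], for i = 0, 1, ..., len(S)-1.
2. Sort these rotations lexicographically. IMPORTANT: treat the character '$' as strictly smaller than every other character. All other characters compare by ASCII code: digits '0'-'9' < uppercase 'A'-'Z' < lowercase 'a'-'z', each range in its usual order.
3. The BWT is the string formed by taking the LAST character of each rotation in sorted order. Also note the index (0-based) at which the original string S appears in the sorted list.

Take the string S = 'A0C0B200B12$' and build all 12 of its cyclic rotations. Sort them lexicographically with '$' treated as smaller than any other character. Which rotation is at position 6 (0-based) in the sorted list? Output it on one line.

All 12 rotations (rotation i = S[i:]+S[:i]):
  rot[0] = A0C0B200B12$
  rot[1] = 0C0B200B12$A
  rot[2] = C0B200B12$A0
  rot[3] = 0B200B12$A0C
  rot[4] = B200B12$A0C0
  rot[5] = 200B12$A0C0B
  rot[6] = 00B12$A0C0B2
  rot[7] = 0B12$A0C0B20
  rot[8] = B12$A0C0B200
  rot[9] = 12$A0C0B200B
  rot[10] = 2$A0C0B200B1
  rot[11] = $A0C0B200B12
Sorted (with $ < everything):
  sorted[0] = $A0C0B200B12
  sorted[1] = 00B12$A0C0B2
  sorted[2] = 0B12$A0C0B20
  sorted[3] = 0B200B12$A0C
  sorted[4] = 0C0B200B12$A
  sorted[5] = 12$A0C0B200B
  sorted[6] = 2$A0C0B200B1
  sorted[7] = 200B12$A0C0B
  sorted[8] = A0C0B200B12$
  sorted[9] = B12$A0C0B200
  sorted[10] = B200B12$A0C0
  sorted[11] = C0B200B12$A0
sorted[6] = 2$A0C0B200B1

Answer: 2$A0C0B200B1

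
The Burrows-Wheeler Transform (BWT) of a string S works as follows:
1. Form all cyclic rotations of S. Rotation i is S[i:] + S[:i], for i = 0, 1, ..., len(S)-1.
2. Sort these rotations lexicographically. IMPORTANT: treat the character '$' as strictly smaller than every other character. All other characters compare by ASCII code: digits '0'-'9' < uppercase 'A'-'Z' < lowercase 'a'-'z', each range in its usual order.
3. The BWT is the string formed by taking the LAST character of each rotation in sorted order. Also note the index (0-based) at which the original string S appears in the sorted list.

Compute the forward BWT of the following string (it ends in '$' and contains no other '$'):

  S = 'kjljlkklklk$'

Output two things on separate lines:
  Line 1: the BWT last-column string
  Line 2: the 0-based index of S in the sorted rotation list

Answer: kkll$llkjkjk
4

Derivation:
All 12 rotations (rotation i = S[i:]+S[:i]):
  rot[0] = kjljlkklklk$
  rot[1] = jljlkklklk$k
  rot[2] = ljlkklklk$kj
  rot[3] = jlkklklk$kjl
  rot[4] = lkklklk$kjlj
  rot[5] = kklklk$kjljl
  rot[6] = klklk$kjljlk
  rot[7] = lklk$kjljlkk
  rot[8] = klk$kjljlkkl
  rot[9] = lk$kjljlkklk
  rot[10] = k$kjljlkklkl
  rot[11] = $kjljlkklklk
Sorted (with $ < everything):
  sorted[0] = $kjljlkklklk  (last char: 'k')
  sorted[1] = jljlkklklk$k  (last char: 'k')
  sorted[2] = jlkklklk$kjl  (last char: 'l')
  sorted[3] = k$kjljlkklkl  (last char: 'l')
  sorted[4] = kjljlkklklk$  (last char: '$')
  sorted[5] = kklklk$kjljl  (last char: 'l')
  sorted[6] = klk$kjljlkkl  (last char: 'l')
  sorted[7] = klklk$kjljlk  (last char: 'k')
  sorted[8] = ljlkklklk$kj  (last char: 'j')
  sorted[9] = lk$kjljlkklk  (last char: 'k')
  sorted[10] = lkklklk$kjlj  (last char: 'j')
  sorted[11] = lklk$kjljlkk  (last char: 'k')
Last column: kkll$llkjkjk
Original string S is at sorted index 4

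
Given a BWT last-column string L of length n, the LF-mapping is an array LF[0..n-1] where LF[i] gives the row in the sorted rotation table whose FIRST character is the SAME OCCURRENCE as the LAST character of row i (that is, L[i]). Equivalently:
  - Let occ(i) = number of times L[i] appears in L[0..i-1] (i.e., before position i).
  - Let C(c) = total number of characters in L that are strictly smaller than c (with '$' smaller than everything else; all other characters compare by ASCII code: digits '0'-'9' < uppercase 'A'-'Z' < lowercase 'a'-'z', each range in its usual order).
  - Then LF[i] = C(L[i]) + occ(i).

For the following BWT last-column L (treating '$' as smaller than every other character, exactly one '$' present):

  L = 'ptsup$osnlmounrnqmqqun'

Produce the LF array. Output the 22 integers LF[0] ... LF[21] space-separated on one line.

Answer: 10 18 16 19 11 0 8 17 4 1 2 9 20 5 15 6 12 3 13 14 21 7

Derivation:
Char counts: '$':1, 'l':1, 'm':2, 'n':4, 'o':2, 'p':2, 'q':3, 'r':1, 's':2, 't':1, 'u':3
C (first-col start): C('$')=0, C('l')=1, C('m')=2, C('n')=4, C('o')=8, C('p')=10, C('q')=12, C('r')=15, C('s')=16, C('t')=18, C('u')=19
L[0]='p': occ=0, LF[0]=C('p')+0=10+0=10
L[1]='t': occ=0, LF[1]=C('t')+0=18+0=18
L[2]='s': occ=0, LF[2]=C('s')+0=16+0=16
L[3]='u': occ=0, LF[3]=C('u')+0=19+0=19
L[4]='p': occ=1, LF[4]=C('p')+1=10+1=11
L[5]='$': occ=0, LF[5]=C('$')+0=0+0=0
L[6]='o': occ=0, LF[6]=C('o')+0=8+0=8
L[7]='s': occ=1, LF[7]=C('s')+1=16+1=17
L[8]='n': occ=0, LF[8]=C('n')+0=4+0=4
L[9]='l': occ=0, LF[9]=C('l')+0=1+0=1
L[10]='m': occ=0, LF[10]=C('m')+0=2+0=2
L[11]='o': occ=1, LF[11]=C('o')+1=8+1=9
L[12]='u': occ=1, LF[12]=C('u')+1=19+1=20
L[13]='n': occ=1, LF[13]=C('n')+1=4+1=5
L[14]='r': occ=0, LF[14]=C('r')+0=15+0=15
L[15]='n': occ=2, LF[15]=C('n')+2=4+2=6
L[16]='q': occ=0, LF[16]=C('q')+0=12+0=12
L[17]='m': occ=1, LF[17]=C('m')+1=2+1=3
L[18]='q': occ=1, LF[18]=C('q')+1=12+1=13
L[19]='q': occ=2, LF[19]=C('q')+2=12+2=14
L[20]='u': occ=2, LF[20]=C('u')+2=19+2=21
L[21]='n': occ=3, LF[21]=C('n')+3=4+3=7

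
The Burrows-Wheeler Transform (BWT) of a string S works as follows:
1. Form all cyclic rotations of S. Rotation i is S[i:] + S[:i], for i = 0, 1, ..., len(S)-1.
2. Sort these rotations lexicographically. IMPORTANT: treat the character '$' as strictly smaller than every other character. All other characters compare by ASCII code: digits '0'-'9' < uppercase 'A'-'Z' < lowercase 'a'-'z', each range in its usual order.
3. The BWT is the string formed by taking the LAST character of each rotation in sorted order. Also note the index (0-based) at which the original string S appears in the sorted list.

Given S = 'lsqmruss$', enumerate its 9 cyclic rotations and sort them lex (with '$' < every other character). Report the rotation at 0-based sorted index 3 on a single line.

Answer: qmruss$ls

Derivation:
All 9 rotations (rotation i = S[i:]+S[:i]):
  rot[0] = lsqmruss$
  rot[1] = sqmruss$l
  rot[2] = qmruss$ls
  rot[3] = mruss$lsq
  rot[4] = russ$lsqm
  rot[5] = uss$lsqmr
  rot[6] = ss$lsqmru
  rot[7] = s$lsqmrus
  rot[8] = $lsqmruss
Sorted (with $ < everything):
  sorted[0] = $lsqmruss
  sorted[1] = lsqmruss$
  sorted[2] = mruss$lsq
  sorted[3] = qmruss$ls
  sorted[4] = russ$lsqm
  sorted[5] = s$lsqmrus
  sorted[6] = sqmruss$l
  sorted[7] = ss$lsqmru
  sorted[8] = uss$lsqmr
sorted[3] = qmruss$ls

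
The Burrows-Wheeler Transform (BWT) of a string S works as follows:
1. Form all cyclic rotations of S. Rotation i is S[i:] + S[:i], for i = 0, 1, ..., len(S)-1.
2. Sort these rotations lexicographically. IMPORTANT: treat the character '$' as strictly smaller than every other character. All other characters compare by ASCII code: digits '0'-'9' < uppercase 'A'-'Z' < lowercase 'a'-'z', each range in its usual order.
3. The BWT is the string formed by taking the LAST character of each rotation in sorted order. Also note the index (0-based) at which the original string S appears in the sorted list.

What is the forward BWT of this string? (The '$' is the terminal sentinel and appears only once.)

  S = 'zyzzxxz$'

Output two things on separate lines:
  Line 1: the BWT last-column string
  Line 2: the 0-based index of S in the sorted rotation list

Answer: zzxzxz$y
6

Derivation:
All 8 rotations (rotation i = S[i:]+S[:i]):
  rot[0] = zyzzxxz$
  rot[1] = yzzxxz$z
  rot[2] = zzxxz$zy
  rot[3] = zxxz$zyz
  rot[4] = xxz$zyzz
  rot[5] = xz$zyzzx
  rot[6] = z$zyzzxx
  rot[7] = $zyzzxxz
Sorted (with $ < everything):
  sorted[0] = $zyzzxxz  (last char: 'z')
  sorted[1] = xxz$zyzz  (last char: 'z')
  sorted[2] = xz$zyzzx  (last char: 'x')
  sorted[3] = yzzxxz$z  (last char: 'z')
  sorted[4] = z$zyzzxx  (last char: 'x')
  sorted[5] = zxxz$zyz  (last char: 'z')
  sorted[6] = zyzzxxz$  (last char: '$')
  sorted[7] = zzxxz$zy  (last char: 'y')
Last column: zzxzxz$y
Original string S is at sorted index 6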